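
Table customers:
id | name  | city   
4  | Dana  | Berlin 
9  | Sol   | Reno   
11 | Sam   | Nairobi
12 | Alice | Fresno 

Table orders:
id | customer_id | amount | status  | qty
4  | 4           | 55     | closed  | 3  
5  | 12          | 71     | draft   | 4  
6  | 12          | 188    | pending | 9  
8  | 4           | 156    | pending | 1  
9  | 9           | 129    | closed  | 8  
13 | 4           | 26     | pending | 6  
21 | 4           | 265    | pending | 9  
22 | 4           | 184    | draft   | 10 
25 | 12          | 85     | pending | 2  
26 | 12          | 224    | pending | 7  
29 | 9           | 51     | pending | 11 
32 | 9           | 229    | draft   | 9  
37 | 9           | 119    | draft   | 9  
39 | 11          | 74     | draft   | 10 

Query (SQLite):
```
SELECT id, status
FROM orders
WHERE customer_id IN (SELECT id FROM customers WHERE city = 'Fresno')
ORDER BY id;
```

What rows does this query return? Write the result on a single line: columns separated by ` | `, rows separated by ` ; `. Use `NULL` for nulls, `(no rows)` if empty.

5 | draft ; 6 | pending ; 25 | pending ; 26 | pending

Inner query: customers.id where city = 'Fresno'.
Outer: keep orders rows whose customer_id is in that set.
Inner query → {12}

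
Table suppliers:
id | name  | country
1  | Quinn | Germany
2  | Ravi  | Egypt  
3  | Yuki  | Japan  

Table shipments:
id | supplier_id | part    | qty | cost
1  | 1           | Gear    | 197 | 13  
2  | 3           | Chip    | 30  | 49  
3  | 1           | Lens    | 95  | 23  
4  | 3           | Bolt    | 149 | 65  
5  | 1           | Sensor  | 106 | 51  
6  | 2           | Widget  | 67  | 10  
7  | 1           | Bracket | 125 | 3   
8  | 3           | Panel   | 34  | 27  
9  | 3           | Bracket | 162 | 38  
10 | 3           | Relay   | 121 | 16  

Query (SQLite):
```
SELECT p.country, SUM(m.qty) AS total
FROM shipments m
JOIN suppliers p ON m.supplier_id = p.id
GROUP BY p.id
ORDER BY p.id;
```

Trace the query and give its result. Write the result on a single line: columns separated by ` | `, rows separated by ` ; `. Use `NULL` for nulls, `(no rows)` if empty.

Germany | 523 ; Egypt | 67 ; Japan | 496

Join each shipments row to its suppliers via supplier_id.
Group joined rows by suppliers.id; compute SUM(m.qty) per group.
  1: ids {1, 3, 5, 7} → SUM(m.qty)=523
  2: ids {6} → SUM(m.qty)=67
  3: ids {2, 4, 8, 9, 10} → SUM(m.qty)=496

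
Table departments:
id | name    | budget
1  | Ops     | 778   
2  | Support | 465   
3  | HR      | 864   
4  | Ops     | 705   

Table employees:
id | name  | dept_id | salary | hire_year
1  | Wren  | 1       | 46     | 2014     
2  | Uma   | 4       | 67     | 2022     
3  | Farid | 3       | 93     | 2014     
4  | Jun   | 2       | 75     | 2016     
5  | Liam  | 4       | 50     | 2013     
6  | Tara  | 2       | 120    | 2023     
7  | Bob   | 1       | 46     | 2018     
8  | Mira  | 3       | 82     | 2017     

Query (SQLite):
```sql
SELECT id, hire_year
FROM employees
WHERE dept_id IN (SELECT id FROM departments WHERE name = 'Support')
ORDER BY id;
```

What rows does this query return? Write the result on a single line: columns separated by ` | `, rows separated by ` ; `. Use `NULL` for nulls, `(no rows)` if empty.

Inner query: departments.id where name = 'Support'.
Outer: keep employees rows whose dept_id is in that set.
Inner query → {2}

4 | 2016 ; 6 | 2023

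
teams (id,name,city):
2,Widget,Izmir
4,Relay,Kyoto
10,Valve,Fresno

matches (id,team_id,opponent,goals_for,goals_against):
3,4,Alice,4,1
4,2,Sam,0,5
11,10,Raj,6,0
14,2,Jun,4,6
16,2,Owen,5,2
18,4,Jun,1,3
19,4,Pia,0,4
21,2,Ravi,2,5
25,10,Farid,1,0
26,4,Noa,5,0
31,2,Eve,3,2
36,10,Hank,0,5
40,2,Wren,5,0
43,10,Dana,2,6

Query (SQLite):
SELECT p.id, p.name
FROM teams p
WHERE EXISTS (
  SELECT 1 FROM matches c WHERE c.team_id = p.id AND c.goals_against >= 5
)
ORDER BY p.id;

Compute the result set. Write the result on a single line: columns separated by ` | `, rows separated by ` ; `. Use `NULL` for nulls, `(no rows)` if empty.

2 | Widget ; 10 | Valve

For each teams row, check whether any matches with matching team_id has goals_against >= 5.
Keep rows where that is true.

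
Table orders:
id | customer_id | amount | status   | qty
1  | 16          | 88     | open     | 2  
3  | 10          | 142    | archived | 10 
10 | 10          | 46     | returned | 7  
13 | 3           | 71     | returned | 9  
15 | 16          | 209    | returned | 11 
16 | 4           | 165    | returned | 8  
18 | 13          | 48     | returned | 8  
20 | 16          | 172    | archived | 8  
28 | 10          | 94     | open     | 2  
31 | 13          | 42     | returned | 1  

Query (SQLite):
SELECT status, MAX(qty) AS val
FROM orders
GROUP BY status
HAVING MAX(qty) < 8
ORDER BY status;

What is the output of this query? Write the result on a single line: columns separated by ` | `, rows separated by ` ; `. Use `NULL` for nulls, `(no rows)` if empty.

open | 2

Partition orders by status; compute MAX(qty) within each group.
HAVING: keep groups where MAX(qty) < 8.
  archived: ids {3, 20} → MAX(qty)=10
  open: ids {1, 28} → MAX(qty)=2
  returned: ids {10, 13, 15, 16, 18, 31} → MAX(qty)=11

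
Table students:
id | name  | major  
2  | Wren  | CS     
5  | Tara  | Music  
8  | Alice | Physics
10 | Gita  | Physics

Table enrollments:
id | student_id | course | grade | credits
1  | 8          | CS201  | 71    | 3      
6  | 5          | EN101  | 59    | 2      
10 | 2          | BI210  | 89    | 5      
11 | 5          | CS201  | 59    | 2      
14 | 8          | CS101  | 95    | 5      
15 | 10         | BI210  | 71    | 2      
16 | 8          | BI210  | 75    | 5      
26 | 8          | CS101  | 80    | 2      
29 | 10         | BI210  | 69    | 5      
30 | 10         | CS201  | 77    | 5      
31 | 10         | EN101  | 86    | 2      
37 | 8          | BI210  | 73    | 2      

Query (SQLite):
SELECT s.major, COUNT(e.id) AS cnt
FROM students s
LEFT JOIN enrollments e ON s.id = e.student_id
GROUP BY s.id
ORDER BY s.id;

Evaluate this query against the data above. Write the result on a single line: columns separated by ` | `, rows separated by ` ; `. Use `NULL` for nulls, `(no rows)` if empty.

CS | 1 ; Music | 2 ; Physics | 5 ; Physics | 4

LEFT JOIN keeps every students row; unmatched ones get NULL for enrollments columns.
Group by students.id and compute COUNT(e.id). COUNT(col) of an all-NULL group is 0.
  2: ids {10} → COUNT(e.id)=1
  5: ids {6, 11} → COUNT(e.id)=2
  8: ids {1, 14, 16, 26, 37} → COUNT(e.id)=5
  10: ids {15, 29, 30, 31} → COUNT(e.id)=4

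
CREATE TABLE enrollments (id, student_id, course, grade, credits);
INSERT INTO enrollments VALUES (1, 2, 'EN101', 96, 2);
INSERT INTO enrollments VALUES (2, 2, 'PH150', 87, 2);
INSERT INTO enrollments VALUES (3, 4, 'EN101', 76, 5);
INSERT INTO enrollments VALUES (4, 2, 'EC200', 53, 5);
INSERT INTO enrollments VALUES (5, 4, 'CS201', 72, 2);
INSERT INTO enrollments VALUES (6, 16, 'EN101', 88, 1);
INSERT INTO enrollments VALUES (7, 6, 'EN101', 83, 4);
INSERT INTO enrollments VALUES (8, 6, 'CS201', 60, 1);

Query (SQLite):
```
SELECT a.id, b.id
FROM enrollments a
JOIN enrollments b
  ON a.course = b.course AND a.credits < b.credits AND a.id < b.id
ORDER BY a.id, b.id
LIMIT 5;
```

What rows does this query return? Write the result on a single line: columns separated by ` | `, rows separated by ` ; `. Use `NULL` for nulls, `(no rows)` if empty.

Pairs (a,b) with same course, a.credits < b.credits, a.id < b.id.
course groups: CS201:{5,8} EC200:{4} EN101:{1,3,6,7} PH150:{2}
Ordered by (a.id, b.id); first 5.

1 | 3 ; 1 | 7 ; 6 | 7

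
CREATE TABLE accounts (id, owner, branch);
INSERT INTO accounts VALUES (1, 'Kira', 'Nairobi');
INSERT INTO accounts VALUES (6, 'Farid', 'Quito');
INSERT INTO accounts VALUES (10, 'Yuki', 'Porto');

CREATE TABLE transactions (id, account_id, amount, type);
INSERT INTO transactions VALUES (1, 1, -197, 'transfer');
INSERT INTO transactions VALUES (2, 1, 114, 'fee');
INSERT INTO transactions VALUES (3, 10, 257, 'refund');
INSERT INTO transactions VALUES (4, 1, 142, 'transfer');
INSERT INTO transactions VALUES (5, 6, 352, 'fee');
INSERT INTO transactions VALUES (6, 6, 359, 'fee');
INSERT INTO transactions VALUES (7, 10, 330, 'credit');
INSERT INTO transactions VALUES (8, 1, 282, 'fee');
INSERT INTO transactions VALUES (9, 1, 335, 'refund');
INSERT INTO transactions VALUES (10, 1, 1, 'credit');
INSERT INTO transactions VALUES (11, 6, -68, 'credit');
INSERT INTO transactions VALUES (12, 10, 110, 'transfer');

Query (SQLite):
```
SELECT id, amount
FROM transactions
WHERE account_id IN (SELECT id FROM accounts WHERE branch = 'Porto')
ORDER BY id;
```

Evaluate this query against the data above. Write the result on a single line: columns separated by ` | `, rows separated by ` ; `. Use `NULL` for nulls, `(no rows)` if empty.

Inner query: accounts.id where branch = 'Porto'.
Outer: keep transactions rows whose account_id is in that set.
Inner query → {10}

3 | 257 ; 7 | 330 ; 12 | 110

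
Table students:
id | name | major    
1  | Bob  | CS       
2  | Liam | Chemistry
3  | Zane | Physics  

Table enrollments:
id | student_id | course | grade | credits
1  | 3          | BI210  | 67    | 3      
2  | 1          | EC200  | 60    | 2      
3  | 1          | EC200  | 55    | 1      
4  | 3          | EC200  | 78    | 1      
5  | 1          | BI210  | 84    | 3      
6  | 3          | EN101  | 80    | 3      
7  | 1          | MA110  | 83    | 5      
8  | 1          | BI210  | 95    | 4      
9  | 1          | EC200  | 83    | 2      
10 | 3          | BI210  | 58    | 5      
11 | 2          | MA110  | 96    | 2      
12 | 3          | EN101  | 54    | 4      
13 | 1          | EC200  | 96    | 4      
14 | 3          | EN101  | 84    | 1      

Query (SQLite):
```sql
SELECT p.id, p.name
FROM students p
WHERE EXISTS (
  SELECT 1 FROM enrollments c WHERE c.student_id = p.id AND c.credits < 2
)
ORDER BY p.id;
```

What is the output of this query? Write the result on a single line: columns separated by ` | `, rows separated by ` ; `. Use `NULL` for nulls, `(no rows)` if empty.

For each students row, check whether any enrollments with matching student_id has credits < 2.
Keep rows where that is true.

1 | Bob ; 3 | Zane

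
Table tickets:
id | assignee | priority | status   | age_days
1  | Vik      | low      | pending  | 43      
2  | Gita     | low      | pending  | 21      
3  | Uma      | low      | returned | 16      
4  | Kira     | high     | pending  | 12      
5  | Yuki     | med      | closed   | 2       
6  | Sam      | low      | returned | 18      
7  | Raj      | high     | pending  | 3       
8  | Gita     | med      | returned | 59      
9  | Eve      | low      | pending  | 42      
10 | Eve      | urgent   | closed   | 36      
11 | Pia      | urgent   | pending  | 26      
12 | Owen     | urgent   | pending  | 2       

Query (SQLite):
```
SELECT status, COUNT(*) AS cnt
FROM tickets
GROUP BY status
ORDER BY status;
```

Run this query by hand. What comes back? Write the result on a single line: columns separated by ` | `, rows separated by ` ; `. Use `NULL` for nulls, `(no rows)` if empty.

closed | 2 ; pending | 7 ; returned | 3

Partition tickets by status; compute COUNT(*) within each group.
  closed: ids {5, 10} → COUNT(*)=2
  pending: ids {1, 2, 4, 7, 9, 11, 12} → COUNT(*)=7
  returned: ids {3, 6, 8} → COUNT(*)=3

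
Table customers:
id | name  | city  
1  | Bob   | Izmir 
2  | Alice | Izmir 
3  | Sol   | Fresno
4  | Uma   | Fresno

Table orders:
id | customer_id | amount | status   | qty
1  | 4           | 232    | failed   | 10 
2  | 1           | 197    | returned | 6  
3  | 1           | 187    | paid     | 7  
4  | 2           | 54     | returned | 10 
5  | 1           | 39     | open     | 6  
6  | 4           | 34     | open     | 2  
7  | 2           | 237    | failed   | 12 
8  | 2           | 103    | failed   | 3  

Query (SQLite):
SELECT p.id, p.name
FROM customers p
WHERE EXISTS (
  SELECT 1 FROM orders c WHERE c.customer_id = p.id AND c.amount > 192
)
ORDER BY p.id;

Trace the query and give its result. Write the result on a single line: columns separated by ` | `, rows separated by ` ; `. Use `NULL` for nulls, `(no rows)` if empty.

1 | Bob ; 2 | Alice ; 4 | Uma

For each customers row, check whether any orders with matching customer_id has amount > 192.
Keep rows where that is true.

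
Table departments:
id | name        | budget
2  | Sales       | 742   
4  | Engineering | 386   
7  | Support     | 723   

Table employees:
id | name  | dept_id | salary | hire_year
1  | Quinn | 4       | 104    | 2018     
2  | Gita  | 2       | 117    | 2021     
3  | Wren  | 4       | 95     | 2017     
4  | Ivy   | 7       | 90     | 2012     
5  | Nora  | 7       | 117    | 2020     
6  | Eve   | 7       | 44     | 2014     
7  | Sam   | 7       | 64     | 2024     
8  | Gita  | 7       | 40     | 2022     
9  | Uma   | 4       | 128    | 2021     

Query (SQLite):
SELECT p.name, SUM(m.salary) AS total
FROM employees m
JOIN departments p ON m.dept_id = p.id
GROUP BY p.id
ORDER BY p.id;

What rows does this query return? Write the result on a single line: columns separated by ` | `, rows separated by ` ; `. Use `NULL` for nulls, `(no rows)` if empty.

Join each employees row to its departments via dept_id.
Group joined rows by departments.id; compute SUM(m.salary) per group.
  2: ids {2} → SUM(m.salary)=117
  4: ids {1, 3, 9} → SUM(m.salary)=327
  7: ids {4, 5, 6, 7, 8} → SUM(m.salary)=355

Sales | 117 ; Engineering | 327 ; Support | 355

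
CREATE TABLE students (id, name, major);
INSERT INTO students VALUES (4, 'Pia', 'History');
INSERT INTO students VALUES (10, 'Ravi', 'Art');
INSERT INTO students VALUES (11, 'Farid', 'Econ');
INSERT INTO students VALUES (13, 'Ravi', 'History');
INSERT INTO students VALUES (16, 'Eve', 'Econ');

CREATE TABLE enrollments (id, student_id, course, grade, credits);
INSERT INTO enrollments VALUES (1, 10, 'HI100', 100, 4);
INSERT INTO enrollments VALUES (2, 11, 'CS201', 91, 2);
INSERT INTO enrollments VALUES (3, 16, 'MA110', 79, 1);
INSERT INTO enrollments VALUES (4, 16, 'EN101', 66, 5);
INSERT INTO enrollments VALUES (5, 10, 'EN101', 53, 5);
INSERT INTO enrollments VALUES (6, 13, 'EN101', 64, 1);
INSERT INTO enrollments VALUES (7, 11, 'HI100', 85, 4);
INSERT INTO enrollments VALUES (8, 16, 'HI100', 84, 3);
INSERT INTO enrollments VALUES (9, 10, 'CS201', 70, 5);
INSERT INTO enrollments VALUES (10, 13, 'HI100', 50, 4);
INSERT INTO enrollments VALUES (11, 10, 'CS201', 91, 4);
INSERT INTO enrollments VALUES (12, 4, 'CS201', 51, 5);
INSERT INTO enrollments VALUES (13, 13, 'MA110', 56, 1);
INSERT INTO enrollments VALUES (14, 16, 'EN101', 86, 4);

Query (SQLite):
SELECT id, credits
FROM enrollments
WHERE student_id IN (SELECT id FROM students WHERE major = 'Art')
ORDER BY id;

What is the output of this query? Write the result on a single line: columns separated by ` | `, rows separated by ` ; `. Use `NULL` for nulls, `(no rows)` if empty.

1 | 4 ; 5 | 5 ; 9 | 5 ; 11 | 4

Inner query: students.id where major = 'Art'.
Outer: keep enrollments rows whose student_id is in that set.
Inner query → {10}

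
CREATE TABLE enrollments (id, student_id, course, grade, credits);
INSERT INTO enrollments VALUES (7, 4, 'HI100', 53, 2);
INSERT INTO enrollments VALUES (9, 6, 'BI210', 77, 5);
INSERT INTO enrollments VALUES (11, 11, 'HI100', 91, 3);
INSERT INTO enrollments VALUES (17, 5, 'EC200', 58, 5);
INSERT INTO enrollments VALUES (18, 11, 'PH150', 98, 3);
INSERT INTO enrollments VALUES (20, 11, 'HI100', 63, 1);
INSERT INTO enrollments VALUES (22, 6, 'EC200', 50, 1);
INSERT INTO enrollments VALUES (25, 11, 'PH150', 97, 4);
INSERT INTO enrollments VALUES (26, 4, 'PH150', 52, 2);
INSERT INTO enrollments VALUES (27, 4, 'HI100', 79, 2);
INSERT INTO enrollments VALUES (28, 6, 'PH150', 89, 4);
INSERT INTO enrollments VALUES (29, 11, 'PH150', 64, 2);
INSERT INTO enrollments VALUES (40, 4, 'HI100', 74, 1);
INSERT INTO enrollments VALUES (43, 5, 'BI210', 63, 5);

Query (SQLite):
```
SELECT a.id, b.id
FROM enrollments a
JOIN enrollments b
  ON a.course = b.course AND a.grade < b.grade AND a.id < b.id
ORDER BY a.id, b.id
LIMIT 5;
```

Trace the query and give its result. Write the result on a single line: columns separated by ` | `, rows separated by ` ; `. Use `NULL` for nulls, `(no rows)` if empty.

Pairs (a,b) with same course, a.grade < b.grade, a.id < b.id.
course groups: BI210:{9,43} EC200:{17,22} HI100:{7,11,20,27,40} PH150:{18,25,26,28,29}
Ordered by (a.id, b.id); first 5.

7 | 11 ; 7 | 20 ; 7 | 27 ; 7 | 40 ; 20 | 27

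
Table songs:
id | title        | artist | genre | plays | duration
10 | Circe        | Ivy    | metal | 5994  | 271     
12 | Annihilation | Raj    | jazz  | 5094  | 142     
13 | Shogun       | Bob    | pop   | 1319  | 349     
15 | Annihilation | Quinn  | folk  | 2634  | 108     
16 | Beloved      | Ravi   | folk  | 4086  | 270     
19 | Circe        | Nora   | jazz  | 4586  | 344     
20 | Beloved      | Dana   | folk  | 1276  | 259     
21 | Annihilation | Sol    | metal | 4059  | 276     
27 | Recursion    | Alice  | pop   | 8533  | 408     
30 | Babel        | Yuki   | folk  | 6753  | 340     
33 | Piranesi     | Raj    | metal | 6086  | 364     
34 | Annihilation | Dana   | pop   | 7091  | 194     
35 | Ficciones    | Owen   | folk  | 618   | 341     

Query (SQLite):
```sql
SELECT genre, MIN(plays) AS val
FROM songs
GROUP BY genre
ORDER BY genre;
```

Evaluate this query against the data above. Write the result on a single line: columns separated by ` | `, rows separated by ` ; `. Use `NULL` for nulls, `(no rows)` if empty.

Partition songs by genre; compute MIN(plays) within each group.
  folk: ids {15, 16, 20, 30, 35} → MIN(plays)=618
  jazz: ids {12, 19} → MIN(plays)=4586
  metal: ids {10, 21, 33} → MIN(plays)=4059
  pop: ids {13, 27, 34} → MIN(plays)=1319

folk | 618 ; jazz | 4586 ; metal | 4059 ; pop | 1319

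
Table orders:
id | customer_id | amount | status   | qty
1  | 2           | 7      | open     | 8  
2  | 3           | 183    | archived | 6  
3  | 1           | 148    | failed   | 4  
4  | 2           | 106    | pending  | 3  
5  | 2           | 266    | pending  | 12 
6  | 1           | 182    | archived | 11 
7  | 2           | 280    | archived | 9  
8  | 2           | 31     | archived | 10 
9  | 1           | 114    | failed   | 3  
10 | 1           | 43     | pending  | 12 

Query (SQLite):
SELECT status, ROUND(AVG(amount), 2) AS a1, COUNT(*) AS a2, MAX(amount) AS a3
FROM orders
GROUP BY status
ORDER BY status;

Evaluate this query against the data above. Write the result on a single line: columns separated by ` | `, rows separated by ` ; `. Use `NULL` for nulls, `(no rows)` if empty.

archived | 169 | 4 | 280 ; failed | 131 | 2 | 148 ; open | 7 | 1 | 7 ; pending | 138.33 | 3 | 266

Group orders by status.
Per group compute: ROUND(AVG(amount), 2), COUNT(*), MAX(amount).
  archived: ids {2, 6, 7, 8} → ROUND(AVG(amount), 2)=169, COUNT(*)=4, MAX(amount)=280
  failed: ids {3, 9} → ROUND(AVG(amount), 2)=131, COUNT(*)=2, MAX(amount)=148
  open: ids {1} → ROUND(AVG(amount), 2)=7, COUNT(*)=1, MAX(amount)=7
  pending: ids {4, 5, 10} → ROUND(AVG(amount), 2)=138.33, COUNT(*)=3, MAX(amount)=266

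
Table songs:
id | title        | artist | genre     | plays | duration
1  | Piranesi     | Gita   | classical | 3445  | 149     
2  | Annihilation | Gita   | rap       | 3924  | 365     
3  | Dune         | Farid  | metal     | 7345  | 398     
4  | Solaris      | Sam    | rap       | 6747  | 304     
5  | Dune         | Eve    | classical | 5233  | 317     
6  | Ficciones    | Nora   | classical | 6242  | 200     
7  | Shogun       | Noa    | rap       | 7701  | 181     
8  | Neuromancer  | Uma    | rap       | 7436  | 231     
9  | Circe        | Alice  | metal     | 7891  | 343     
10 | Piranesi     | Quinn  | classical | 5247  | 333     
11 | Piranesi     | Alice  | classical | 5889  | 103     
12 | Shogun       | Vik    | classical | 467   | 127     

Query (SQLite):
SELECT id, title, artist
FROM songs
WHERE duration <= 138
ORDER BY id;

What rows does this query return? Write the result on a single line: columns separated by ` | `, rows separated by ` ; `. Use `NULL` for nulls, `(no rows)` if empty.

11 | Piranesi | Alice ; 12 | Shogun | Vik

duration <= 138: ids {11, 12}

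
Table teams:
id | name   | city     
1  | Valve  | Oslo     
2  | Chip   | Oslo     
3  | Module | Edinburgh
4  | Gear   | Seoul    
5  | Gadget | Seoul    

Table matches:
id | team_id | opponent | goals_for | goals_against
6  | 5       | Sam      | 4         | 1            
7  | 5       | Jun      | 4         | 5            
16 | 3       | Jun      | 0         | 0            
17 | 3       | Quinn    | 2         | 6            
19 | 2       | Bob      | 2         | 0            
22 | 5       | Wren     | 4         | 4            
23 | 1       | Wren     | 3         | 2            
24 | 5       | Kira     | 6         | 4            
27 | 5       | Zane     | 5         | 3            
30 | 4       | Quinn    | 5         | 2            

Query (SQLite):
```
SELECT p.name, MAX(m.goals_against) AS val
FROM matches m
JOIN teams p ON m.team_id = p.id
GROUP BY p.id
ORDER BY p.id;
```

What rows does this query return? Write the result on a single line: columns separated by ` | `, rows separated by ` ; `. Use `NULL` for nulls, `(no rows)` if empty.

Valve | 2 ; Chip | 0 ; Module | 6 ; Gear | 2 ; Gadget | 5

Join each matches row to its teams via team_id.
Group joined rows by teams.id; compute MAX(m.goals_against) per group.
  1: ids {23} → MAX(m.goals_against)=2
  2: ids {19} → MAX(m.goals_against)=0
  3: ids {16, 17} → MAX(m.goals_against)=6
  4: ids {30} → MAX(m.goals_against)=2
  5: ids {6, 7, 22, 24, 27} → MAX(m.goals_against)=5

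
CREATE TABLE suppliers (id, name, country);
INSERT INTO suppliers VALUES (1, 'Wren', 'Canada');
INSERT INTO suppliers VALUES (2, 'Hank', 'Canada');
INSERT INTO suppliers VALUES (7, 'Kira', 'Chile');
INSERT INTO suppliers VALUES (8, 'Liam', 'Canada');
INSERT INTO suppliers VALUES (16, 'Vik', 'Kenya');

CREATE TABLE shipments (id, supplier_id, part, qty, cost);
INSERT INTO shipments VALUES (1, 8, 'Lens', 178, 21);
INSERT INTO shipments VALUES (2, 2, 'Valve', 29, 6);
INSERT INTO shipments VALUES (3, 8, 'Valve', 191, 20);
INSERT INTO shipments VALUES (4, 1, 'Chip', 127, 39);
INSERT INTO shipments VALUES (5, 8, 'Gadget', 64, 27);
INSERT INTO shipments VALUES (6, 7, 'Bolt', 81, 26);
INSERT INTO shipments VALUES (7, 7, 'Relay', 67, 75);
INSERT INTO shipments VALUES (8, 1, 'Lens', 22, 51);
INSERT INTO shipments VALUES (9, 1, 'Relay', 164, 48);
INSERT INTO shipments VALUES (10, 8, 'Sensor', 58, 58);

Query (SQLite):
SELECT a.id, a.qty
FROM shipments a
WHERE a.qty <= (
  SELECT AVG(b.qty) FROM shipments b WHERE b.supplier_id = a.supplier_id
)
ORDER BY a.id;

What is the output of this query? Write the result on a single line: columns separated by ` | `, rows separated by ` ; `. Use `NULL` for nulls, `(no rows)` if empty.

For each shipments row a, compute AVG(qty) over rows sharing a.supplier_id.
Keep row a if a.qty <= that per-group AVG.
  supplier_id=1: AVG(qty) = 104.333333
  supplier_id=2: AVG(qty) = 29.0
  supplier_id=7: AVG(qty) = 74.0
  supplier_id=8: AVG(qty) = 122.75

2 | 29 ; 5 | 64 ; 7 | 67 ; 8 | 22 ; 10 | 58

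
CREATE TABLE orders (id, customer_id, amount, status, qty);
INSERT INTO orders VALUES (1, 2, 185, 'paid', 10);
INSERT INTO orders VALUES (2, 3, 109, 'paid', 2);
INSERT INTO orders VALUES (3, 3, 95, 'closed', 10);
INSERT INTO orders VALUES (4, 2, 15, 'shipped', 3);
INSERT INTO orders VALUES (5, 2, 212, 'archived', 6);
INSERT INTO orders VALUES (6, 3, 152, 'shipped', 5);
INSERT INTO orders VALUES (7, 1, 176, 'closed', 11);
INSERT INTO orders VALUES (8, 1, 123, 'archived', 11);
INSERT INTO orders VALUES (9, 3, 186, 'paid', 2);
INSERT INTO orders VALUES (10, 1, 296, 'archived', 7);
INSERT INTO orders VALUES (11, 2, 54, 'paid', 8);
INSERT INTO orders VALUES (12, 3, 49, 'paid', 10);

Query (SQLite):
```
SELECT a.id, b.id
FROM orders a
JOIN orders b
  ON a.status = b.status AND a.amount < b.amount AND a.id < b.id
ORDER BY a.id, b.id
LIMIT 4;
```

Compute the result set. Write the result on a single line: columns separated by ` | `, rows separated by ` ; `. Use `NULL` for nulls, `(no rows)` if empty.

Pairs (a,b) with same status, a.amount < b.amount, a.id < b.id.
status groups: archived:{5,8,10} closed:{3,7} paid:{1,2,9,11,12} shipped:{4,6}
Ordered by (a.id, b.id); first 4.

1 | 9 ; 2 | 9 ; 3 | 7 ; 4 | 6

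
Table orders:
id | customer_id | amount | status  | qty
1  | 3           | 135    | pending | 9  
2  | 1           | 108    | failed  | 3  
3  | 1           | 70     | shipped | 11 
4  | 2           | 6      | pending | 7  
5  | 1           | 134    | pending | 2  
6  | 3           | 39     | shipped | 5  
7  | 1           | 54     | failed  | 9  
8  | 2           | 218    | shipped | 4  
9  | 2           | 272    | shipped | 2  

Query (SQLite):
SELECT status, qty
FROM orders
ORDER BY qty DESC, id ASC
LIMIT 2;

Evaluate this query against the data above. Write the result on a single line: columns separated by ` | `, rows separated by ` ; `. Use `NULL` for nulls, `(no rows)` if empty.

shipped | 11 ; pending | 9

Sort by qty desc, tiebreak id asc: (11, id=3), (9, id=1), (9, id=7), (7, id=4), (5, id=6) …. Take first 2.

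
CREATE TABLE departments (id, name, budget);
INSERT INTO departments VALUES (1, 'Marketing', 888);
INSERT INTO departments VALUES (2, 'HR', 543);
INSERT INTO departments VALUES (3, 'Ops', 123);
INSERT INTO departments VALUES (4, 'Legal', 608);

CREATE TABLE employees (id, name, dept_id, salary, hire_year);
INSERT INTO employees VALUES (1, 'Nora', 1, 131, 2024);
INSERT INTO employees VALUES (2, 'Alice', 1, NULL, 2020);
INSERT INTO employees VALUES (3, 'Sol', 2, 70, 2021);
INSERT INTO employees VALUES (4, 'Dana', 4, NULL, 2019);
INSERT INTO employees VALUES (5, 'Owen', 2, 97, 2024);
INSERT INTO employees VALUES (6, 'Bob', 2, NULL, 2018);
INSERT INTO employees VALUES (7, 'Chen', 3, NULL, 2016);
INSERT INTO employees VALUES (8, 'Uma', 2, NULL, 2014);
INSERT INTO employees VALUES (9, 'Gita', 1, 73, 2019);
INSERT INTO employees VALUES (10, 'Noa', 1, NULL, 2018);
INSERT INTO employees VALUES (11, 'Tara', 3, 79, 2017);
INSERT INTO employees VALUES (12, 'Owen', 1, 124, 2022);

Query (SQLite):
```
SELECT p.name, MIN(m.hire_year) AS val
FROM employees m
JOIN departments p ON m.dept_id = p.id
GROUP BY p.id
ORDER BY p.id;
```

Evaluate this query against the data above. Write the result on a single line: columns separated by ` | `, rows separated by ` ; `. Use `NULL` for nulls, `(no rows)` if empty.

Join each employees row to its departments via dept_id.
Group joined rows by departments.id; compute MIN(m.hire_year) per group.
  1: ids {1, 2, 9, 10, 12} → MIN(m.hire_year)=2018
  2: ids {3, 5, 6, 8} → MIN(m.hire_year)=2014
  3: ids {7, 11} → MIN(m.hire_year)=2016
  4: ids {4} → MIN(m.hire_year)=2019

Marketing | 2018 ; HR | 2014 ; Ops | 2016 ; Legal | 2019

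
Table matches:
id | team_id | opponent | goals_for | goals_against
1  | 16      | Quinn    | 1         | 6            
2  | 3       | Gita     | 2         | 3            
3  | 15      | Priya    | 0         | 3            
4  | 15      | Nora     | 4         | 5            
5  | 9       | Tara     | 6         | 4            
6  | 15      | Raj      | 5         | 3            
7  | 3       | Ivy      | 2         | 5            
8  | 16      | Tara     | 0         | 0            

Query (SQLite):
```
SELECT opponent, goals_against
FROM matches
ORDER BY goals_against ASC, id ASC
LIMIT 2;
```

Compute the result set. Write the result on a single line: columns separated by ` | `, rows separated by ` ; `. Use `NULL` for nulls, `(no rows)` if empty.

Tara | 0 ; Gita | 3

Sort by goals_against asc, tiebreak id asc: (0, id=8), (3, id=2), (3, id=3), (3, id=6), (4, id=5) …. Take first 2.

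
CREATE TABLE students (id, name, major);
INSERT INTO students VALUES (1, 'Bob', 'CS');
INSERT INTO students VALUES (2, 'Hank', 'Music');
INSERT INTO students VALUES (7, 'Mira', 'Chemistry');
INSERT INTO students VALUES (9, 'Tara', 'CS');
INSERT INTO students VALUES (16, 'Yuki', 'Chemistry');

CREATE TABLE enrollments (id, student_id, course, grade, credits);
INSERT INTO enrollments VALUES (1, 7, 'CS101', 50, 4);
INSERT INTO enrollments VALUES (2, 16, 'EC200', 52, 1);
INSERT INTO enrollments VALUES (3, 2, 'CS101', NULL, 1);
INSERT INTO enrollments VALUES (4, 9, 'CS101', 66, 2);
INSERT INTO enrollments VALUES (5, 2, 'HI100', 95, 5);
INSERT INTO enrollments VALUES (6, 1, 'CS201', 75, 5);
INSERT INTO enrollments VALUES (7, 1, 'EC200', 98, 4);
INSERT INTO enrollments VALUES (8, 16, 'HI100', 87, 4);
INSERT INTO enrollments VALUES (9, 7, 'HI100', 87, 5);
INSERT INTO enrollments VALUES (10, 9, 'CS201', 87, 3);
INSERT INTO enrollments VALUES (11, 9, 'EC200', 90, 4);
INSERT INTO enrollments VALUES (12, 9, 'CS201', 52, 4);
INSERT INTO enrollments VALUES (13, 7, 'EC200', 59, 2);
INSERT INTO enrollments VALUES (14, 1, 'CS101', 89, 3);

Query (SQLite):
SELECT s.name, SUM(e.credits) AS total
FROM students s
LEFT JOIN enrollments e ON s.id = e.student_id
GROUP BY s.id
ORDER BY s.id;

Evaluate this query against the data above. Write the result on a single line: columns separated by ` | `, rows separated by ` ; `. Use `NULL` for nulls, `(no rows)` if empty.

Bob | 12 ; Hank | 6 ; Mira | 11 ; Tara | 13 ; Yuki | 5

LEFT JOIN keeps every students row; unmatched ones get NULL for enrollments columns.
Group by students.id and compute SUM(e.credits). SUM over an all-NULL group is NULL.
  1: ids {6, 7, 14} → SUM(e.credits)=12
  2: ids {3, 5} → SUM(e.credits)=6
  7: ids {1, 9, 13} → SUM(e.credits)=11
  9: ids {4, 10, 11, 12} → SUM(e.credits)=13
  16: ids {2, 8} → SUM(e.credits)=5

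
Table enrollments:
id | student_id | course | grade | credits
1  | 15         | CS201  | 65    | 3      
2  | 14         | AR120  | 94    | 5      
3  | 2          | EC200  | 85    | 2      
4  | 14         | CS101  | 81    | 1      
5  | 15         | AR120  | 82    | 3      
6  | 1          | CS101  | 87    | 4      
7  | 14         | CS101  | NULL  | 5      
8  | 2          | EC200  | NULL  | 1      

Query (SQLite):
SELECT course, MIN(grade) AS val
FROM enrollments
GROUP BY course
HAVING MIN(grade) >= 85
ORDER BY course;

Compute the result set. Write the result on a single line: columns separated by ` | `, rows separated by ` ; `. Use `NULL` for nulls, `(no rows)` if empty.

EC200 | 85

Partition enrollments by course; compute MIN(grade) within each group.
HAVING: keep groups where MIN(grade) >= 85.
  AR120: ids {2, 5} → MIN(grade)=82
  CS101: ids {4, 6, 7} → MIN(grade)=81
  CS201: ids {1} → MIN(grade)=65
  EC200: ids {3, 8} → MIN(grade)=85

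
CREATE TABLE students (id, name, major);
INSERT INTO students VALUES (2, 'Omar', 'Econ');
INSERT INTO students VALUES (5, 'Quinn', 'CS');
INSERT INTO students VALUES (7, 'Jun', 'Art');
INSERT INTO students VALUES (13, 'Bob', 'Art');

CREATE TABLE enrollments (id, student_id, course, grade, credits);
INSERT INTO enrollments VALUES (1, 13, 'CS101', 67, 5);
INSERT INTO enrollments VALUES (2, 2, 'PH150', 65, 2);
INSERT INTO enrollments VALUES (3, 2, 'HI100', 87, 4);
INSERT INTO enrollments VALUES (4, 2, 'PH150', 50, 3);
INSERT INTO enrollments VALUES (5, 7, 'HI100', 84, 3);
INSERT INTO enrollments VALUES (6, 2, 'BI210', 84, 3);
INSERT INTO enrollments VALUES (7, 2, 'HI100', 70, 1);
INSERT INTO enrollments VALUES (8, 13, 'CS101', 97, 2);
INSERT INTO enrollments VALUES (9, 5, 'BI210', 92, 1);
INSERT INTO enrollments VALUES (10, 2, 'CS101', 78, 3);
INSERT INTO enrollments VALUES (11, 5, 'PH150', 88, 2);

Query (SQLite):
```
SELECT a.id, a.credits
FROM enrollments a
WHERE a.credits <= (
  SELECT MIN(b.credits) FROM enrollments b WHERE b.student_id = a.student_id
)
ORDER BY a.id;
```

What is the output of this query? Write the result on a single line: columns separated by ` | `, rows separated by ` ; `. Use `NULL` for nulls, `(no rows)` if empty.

For each enrollments row a, compute MIN(credits) over rows sharing a.student_id.
Keep row a if a.credits <= that per-group MIN.
  student_id=2: MIN(credits) = 1
  student_id=5: MIN(credits) = 1
  student_id=7: MIN(credits) = 3
  student_id=13: MIN(credits) = 2

5 | 3 ; 7 | 1 ; 8 | 2 ; 9 | 1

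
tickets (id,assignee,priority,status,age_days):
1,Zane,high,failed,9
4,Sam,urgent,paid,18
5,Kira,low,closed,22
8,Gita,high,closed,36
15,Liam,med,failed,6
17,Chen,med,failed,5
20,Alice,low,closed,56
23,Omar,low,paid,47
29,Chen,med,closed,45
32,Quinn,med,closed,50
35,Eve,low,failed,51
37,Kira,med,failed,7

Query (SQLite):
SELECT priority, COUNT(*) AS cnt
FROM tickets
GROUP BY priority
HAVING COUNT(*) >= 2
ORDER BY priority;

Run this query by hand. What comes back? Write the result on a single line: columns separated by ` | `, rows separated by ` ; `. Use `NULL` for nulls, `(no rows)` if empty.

Partition tickets by priority; compute COUNT(*) within each group.
HAVING: keep groups with count ≥ 2.
  high: ids {1, 8} → COUNT(*)=2
  low: ids {5, 20, 23, 35} → COUNT(*)=4
  med: ids {15, 17, 29, 32, 37} → COUNT(*)=5
  urgent: ids {4} → COUNT(*)=1

high | 2 ; low | 4 ; med | 5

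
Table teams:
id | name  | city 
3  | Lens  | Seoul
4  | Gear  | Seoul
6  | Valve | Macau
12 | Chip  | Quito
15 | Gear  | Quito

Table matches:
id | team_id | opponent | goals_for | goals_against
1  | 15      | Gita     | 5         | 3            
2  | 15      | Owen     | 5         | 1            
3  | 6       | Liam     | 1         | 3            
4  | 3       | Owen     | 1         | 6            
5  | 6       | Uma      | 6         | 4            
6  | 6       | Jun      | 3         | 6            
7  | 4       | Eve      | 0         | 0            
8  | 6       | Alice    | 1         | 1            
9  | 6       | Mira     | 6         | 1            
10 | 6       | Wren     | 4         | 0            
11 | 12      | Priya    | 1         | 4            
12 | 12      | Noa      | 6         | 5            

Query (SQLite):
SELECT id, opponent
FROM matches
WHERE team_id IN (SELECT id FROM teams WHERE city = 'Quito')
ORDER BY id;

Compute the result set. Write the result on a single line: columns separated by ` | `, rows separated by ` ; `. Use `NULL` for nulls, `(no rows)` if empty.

1 | Gita ; 2 | Owen ; 11 | Priya ; 12 | Noa

Inner query: teams.id where city = 'Quito'.
Outer: keep matches rows whose team_id is in that set.
Inner query → {12, 15}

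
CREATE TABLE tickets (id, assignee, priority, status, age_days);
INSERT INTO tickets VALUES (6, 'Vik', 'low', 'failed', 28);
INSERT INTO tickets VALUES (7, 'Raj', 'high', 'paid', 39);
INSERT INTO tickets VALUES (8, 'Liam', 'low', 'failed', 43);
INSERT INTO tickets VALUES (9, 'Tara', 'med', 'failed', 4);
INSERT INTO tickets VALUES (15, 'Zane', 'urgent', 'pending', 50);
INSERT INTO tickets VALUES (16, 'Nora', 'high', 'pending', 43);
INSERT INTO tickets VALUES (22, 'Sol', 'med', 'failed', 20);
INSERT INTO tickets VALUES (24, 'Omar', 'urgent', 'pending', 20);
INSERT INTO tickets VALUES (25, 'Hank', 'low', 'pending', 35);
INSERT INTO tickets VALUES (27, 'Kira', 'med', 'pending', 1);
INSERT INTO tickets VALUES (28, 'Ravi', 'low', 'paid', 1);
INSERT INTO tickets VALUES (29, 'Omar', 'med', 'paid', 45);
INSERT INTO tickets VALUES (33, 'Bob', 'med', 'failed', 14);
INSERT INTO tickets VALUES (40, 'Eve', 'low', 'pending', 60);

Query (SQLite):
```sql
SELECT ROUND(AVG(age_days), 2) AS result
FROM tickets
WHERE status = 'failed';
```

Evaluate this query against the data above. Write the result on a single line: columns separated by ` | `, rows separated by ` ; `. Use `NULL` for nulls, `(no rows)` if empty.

21.8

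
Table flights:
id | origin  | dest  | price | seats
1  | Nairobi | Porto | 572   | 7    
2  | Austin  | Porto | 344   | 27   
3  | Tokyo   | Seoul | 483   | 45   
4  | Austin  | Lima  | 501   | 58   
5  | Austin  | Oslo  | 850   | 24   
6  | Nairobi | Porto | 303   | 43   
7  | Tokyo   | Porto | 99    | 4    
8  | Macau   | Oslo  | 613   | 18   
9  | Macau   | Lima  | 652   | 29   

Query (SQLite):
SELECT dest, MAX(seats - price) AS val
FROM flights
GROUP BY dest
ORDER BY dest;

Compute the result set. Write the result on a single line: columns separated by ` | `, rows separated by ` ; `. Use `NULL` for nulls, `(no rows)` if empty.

Lima | -443 ; Oslo | -595 ; Porto | -95 ; Seoul | -438

For each row compute seats - price.
Group by dest; take MAX of the expression per group.
  Lima: ids {4, 9} → MAX(seats - price)=-443
  Oslo: ids {5, 8} → MAX(seats - price)=-595
  Porto: ids {1, 2, 6, 7} → MAX(seats - price)=-95
  Seoul: ids {3} → MAX(seats - price)=-438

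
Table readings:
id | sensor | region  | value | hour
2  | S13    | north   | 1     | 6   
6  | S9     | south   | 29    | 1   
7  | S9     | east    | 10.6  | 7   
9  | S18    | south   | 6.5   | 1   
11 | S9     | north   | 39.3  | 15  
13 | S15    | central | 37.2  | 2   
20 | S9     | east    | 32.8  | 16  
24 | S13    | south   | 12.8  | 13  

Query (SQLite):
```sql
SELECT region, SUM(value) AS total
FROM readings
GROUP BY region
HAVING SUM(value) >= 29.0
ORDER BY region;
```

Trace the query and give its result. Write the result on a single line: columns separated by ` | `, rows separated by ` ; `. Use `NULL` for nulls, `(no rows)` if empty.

central | 37.2 ; east | 43.4 ; north | 40.3 ; south | 48.3

Partition readings by region; compute SUM(value) within each group.
HAVING: keep groups where SUM(value) >= 29.0.
  central: ids {13} → SUM(value)=37.2
  east: ids {7, 20} → SUM(value)=43.4
  north: ids {2, 11} → SUM(value)=40.3
  south: ids {6, 9, 24} → SUM(value)=48.3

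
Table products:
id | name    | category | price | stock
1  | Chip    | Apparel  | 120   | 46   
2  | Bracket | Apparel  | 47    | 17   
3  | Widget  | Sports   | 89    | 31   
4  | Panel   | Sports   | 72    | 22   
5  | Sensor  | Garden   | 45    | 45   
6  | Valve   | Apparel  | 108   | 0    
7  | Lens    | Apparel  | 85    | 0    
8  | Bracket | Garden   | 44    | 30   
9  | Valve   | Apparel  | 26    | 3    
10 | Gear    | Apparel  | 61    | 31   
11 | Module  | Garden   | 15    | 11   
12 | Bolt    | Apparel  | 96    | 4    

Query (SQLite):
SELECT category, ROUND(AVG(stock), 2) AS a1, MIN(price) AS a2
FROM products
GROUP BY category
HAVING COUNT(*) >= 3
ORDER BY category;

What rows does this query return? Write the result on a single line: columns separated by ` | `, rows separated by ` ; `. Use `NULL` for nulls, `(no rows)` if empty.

Group products by category.
Per group compute: ROUND(AVG(stock), 2), MIN(price).
HAVING: drop groups with fewer than 3 rows.
  Apparel: ids {1, 2, 6, 7, 9, 10, 12} → ROUND(AVG(stock), 2)=14.43, MIN(price)=26
  Garden: ids {5, 8, 11} → ROUND(AVG(stock), 2)=28.67, MIN(price)=15
  Sports: ids {3, 4} → ROUND(AVG(stock), 2)=26.5, MIN(price)=72

Apparel | 14.43 | 26 ; Garden | 28.67 | 15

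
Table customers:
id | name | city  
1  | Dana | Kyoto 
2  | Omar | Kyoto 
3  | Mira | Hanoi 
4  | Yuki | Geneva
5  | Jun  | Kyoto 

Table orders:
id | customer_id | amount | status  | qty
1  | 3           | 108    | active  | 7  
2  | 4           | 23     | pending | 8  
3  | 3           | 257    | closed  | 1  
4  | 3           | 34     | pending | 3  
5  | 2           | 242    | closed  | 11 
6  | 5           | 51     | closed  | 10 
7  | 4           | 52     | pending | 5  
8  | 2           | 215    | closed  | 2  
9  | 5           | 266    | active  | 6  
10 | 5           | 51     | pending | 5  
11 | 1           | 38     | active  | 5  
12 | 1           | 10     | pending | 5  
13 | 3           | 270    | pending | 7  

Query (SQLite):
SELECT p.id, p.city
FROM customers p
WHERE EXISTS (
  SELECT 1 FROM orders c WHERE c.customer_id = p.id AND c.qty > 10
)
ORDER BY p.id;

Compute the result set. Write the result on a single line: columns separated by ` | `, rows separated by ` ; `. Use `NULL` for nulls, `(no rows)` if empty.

For each customers row, check whether any orders with matching customer_id has qty > 10.
Keep rows where that is true.

2 | Kyoto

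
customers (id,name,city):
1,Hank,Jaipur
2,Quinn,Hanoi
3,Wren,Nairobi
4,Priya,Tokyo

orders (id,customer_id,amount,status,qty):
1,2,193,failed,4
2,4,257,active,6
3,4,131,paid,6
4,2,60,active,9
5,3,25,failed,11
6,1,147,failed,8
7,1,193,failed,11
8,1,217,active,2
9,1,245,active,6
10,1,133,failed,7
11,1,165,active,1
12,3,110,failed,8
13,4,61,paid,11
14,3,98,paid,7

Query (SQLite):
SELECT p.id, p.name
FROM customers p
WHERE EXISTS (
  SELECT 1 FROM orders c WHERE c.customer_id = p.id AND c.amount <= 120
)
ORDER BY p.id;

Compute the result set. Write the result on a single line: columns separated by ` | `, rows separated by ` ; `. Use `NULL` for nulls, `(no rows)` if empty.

2 | Quinn ; 3 | Wren ; 4 | Priya

For each customers row, check whether any orders with matching customer_id has amount <= 120.
Keep rows where that is true.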